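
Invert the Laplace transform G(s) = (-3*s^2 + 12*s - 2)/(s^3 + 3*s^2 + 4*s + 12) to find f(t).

f(t) = 3*sin(2*t) + 2*cos(2*t) - 5*exp(-3*t)

Factor the denominator: s^3 + 3*s^2 + 4*s + 12 = (s + 3)*(s^2 + 4).
Partial fraction decomposition gives [-5/(s + 3)] + [2*s/(s^2 + 4)] + [6/(s^2 + 4)].
Invert each term: -5/(s + 3) ↔ -5e^(-3t); 2·s/(s^2 + 4) ↔ 2cos(2t); 3·2/(s^2 + 4) ↔ 3sin(2t).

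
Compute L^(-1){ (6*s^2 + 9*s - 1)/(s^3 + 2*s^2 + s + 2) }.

Factor the denominator: s^3 + 2*s^2 + s + 2 = (s + 2)*(s^2 + 1).
Partial fraction decomposition gives [1/(s + 2)] + [5*s/(s^2 + 1)] + [-1/(s^2 + 1)].
Invert each term: 1/(s + 2) ↔ e^(-2t); 5·s/(s^2 + 1) ↔ 5cos(t); -1·1/(s^2 + 1) ↔ -sin(t).

-sin(t) + 5*cos(t) + exp(-2*t)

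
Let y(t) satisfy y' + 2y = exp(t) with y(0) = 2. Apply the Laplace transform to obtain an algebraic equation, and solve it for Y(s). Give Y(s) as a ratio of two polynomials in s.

Y(s) = (2*s - 1)/(s^2 + s - 2)

Transform both sides with L{·}.
With L{y'} = sY - y(0) = sY - 2: the LHS transforms to (s + 2)Y - (2).
The right side is L{exp(t)} = 1/(s - 1).
So (s + 2)Y = 1/(s - 1) + (2).
Divide through and combine into a single rational function.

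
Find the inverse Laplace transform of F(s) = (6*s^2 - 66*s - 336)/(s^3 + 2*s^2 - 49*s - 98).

Factor the denominator: s^3 + 2*s^2 - 49*s - 98 = (s - 7)*(s + 2)*(s + 7).
Partial fraction decomposition gives [-4/(s - 7)] + [6/(s + 7)] + [4/(s + 2)].
Invert each term: -4/(s - 7) ↔ -4e^(7t); 6/(s + 7) ↔ 6e^(-7t); 4/(s + 2) ↔ 4e^(-2t).

-4*exp(7*t) + 4*exp(-2*t) + 6*exp(-7*t)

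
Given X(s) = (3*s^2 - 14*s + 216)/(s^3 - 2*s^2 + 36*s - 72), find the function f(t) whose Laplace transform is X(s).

f(t) = 5*exp(2*t) - 3*sin(6*t) - 2*cos(6*t)

Factor the denominator: s^3 - 2*s^2 + 36*s - 72 = (s - 2)*(s^2 + 36).
Partial fraction decomposition gives [5/(s - 2)] + [-2*s/(s^2 + 36)] + [-18/(s^2 + 36)].
Invert each term: 5/(s - 2) ↔ 5e^(2t); -2·s/(s^2 + 36) ↔ -2cos(6t); -3·6/(s^2 + 36) ↔ -3sin(6t).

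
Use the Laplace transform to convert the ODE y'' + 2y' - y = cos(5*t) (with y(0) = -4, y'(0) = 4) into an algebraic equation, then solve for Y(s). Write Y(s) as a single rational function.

Transform both sides with L{·}.
The derivative rules (L{y''} = s^2 Y - s·y(0) - y'(0) and L{y'} = sY - y(0), with y(0) = -4, y'(0) = 4) turn the left side into (s^2 + 2*s - 1)Y - (-4*s - 4).
The right side is L{cos(5*t)} = s/(s^2 + 25).
So (s^2 + 2*s - 1)Y = s/(s^2 + 25) + (-4*s - 4).
Divide through and combine into a single rational function.

Y(s) = (-4*s^3 - 4*s^2 - 99*s - 100)/(s^4 + 2*s^3 + 24*s^2 + 50*s - 25)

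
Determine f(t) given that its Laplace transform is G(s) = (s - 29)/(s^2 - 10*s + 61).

Complete the square in the denominator: s^2 - 10*s + 61 = (s - 5)^2 + 6^2.
Split the numerator to match: s - 29 = 1·(s - 5) - 4·6.
Invert each term: 1·(s - 5)/((s - 5)^2 + 36) ↔ e^(5t)cos(6t); -4·6/((s - 5)^2 + 36) ↔ -4e^(5t)sin(6t).

f(t) = -4*exp(5*t)*sin(6*t) + exp(5*t)*cos(6*t)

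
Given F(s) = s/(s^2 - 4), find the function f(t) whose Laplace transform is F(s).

Since L{cosh(2t)} = s/(s^2 - 4), the inverse is cosh(2*t).

f(t) = cosh(2*t)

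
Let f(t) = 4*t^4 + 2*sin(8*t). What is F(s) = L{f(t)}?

F(s) = 16/(s^2 + 64) + 96/s^5

Apply the Laplace transform termwise.
(4)·[L{t^4} = 4!/s^5 = 24/s^5]; (2)·[L{sin(8t)} = 8/(s^2 + 64)].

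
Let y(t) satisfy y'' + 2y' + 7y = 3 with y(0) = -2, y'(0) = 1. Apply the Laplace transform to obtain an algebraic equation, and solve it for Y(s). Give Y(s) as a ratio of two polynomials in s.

Take the Laplace transform of both sides.
The derivative rules (L{y''} = s^2 Y - s·y(0) - y'(0) and L{y'} = sY - y(0), with y(0) = -2, y'(0) = 1) turn the left side into (s^2 + 2*s + 7)Y - (-2*s - 3).
The right side is L{3} = 3/s.
So (s^2 + 2*s + 7)Y = 3/s + (-2*s - 3).
Isolate Y and clear denominators.

Y(s) = (-2*s^2 - 3*s + 3)/(s^3 + 2*s^2 + 7*s)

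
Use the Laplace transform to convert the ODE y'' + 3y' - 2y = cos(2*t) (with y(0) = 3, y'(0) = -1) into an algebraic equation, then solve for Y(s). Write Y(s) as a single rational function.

Transform both sides with L{·}.
The derivative rules (L{y''} = s^2 Y - s·y(0) - y'(0) and L{y'} = sY - y(0), with y(0) = 3, y'(0) = -1) turn the left side into (s^2 + 3*s - 2)Y - (3*s + 8).
The right side is L{cos(2*t)} = s/(s^2 + 4).
So (s^2 + 3*s - 2)Y = s/(s^2 + 4) + (3*s + 8).
Isolate Y and clear denominators.

Y(s) = (3*s^3 + 8*s^2 + 13*s + 32)/(s^4 + 3*s^3 + 2*s^2 + 12*s - 8)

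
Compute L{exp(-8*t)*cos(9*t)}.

(s + 8)/((s + 8)^2 + 81)

L{cos(9t)} = s/(s^2 + 81).
By the first shifting theorem, multiplying by e^(-8t) replaces s with s + 8.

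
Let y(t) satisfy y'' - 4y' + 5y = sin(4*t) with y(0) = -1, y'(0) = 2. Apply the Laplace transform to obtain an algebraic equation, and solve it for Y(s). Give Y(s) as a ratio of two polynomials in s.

Apply the Laplace transform to the equation.
Using L{y''} = s^2 Y - s·y(0) - y'(0) and L{y'} = sY - y(0), with y(0) = -1, y'(0) = 2, the left side becomes (s^2 - 4*s + 5)Y - (-s + 6).
The right side is L{sin(4*t)} = 4/(s^2 + 16).
So (s^2 - 4*s + 5)Y = 4/(s^2 + 16) + (-s + 6).
Isolate Y and clear denominators.

Y(s) = (-s^3 + 6*s^2 - 16*s + 100)/(s^4 - 4*s^3 + 21*s^2 - 64*s + 80)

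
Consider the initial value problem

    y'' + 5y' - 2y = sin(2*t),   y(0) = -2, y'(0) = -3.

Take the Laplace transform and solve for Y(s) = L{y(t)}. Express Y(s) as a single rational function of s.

Y(s) = (-2*s^3 - 13*s^2 - 8*s - 50)/(s^4 + 5*s^3 + 2*s^2 + 20*s - 8)

Take the Laplace transform of both sides.
The derivative rules (L{y''} = s^2 Y - s·y(0) - y'(0) and L{y'} = sY - y(0), with y(0) = -2, y'(0) = -3) turn the left side into (s^2 + 5*s - 2)Y - (-2*s - 13).
The right side is L{sin(2*t)} = 2/(s^2 + 4).
So (s^2 + 5*s - 2)Y = 2/(s^2 + 4) + (-2*s - 13).
Solve for Y(s) and write it as one ratio of polynomials.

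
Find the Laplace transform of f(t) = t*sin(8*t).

16*s/(s^2 + 64)^2

L{sin(8t)} = 8/(s^2 + 64).
Then apply L{t·g(t)} = -d/ds[G(s)] with G(s) = 8/(s^2 + 64):
differentiating 1 time and applying the sign gives 16*s/(s^2 + 64)^2.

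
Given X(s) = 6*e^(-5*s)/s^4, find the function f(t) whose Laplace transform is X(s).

The factor e^(-5s) signals a time shift by c = 5 (second shifting theorem).
L{t^3} = 3!/s^4 = 6/s^4, so L^-1{6/s^4} = t^3.
Hence the inverse is u(t - 5) times that function evaluated at t - 5.

f(t) = Heaviside(t - 5)*((t - 5)^3)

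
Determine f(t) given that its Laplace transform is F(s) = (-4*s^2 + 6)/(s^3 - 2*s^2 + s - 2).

Factor the denominator: s^3 - 2*s^2 + s - 2 = (s - 2)*(s^2 + 1).
Partial fraction decomposition gives [-2/(s - 2)] + [-2*s/(s^2 + 1)] + [-4/(s^2 + 1)].
Invert each term: -2/(s - 2) ↔ -2e^(2t); -2·s/(s^2 + 1) ↔ -2cos(t); -4·1/(s^2 + 1) ↔ -4sin(t).

f(t) = -2*exp(2*t) - 4*sin(t) - 2*cos(t)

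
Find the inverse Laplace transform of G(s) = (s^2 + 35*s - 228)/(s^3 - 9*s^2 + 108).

2*t*exp(6*t) + 5*exp(6*t) - 4*exp(-3*t)

Factor the denominator: s^3 - 9*s^2 + 108 = (s - 6)^2*(s + 3).
Partial fraction decomposition gives [5/(s - 6)] + [2/(s - 6)^2] + [-4/(s + 3)].
Invert each term: 5/(s - 6) ↔ 5e^(6t); 2/(s - 6)^2 ↔ 2t·e^(6t); -4/(s + 3) ↔ -4e^(-3t).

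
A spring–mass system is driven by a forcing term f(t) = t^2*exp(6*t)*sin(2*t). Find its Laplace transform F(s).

L{sin(2t)} = 2/(s^2 + 4).
Multiplying by e^(6t) shifts s → s - 6, so L{exp(6*t)*sin(2*t)} = 2/((s - 6)^2 + 4).
Then apply L{t^2·g(t)} = (-1)^2 d^2/ds^2[G(s)] with G(s) = 2/((s - 6)^2 + 4):
differentiating 2 times and applying the sign gives 4*(3*s^2 - 36*s + 104)/(s^2 - 12*s + 40)^3.

F(s) = 4*(3*s^2 - 36*s + 104)/(s^2 - 12*s + 40)^3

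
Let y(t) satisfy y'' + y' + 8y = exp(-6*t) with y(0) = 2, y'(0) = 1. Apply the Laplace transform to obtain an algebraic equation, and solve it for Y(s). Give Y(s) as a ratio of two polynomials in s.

Laplace-transform each side.
Using L{y''} = s^2 Y - s·y(0) - y'(0) and L{y'} = sY - y(0), with y(0) = 2, y'(0) = 1, the left side becomes (s^2 + s + 8)Y - (2*s + 3).
The right side is L{exp(-6*t)} = 1/(s + 6).
So (s^2 + s + 8)Y = 1/(s + 6) + (2*s + 3).
Solve for Y(s) and write it as one ratio of polynomials.

Y(s) = (2*s^2 + 15*s + 19)/(s^3 + 7*s^2 + 14*s + 48)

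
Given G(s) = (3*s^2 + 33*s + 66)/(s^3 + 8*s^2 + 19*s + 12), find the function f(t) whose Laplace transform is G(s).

f(t) = 6*exp(-t) + 3*exp(-3*t) - 6*exp(-4*t)

Factor the denominator: s^3 + 8*s^2 + 19*s + 12 = (s + 1)*(s + 3)*(s + 4).
Partial fraction decomposition gives [6/(s + 1)] + [-6/(s + 4)] + [3/(s + 3)].
Invert each term: 6/(s + 1) ↔ 6e^(-t); -6/(s + 4) ↔ -6e^(-4t); 3/(s + 3) ↔ 3e^(-3t).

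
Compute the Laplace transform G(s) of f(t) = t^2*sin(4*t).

L{sin(4t)} = 4/(s^2 + 16).
Then apply L{t^2·g(t)} = (-1)^2 d^2/ds^2[H(s)] with H(s) = 4/(s^2 + 16):
differentiating 2 times and applying the sign gives 8*(3*s^2 - 16)/(s^2 + 16)^3.

G(s) = 8*(3*s^2 - 16)/(s^2 + 16)^3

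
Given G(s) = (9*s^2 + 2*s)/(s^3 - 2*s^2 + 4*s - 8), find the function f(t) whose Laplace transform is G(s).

Factor the denominator: s^3 - 2*s^2 + 4*s - 8 = (s - 2)*(s^2 + 4).
Partial fraction decomposition gives [5/(s - 2)] + [4*s/(s^2 + 4)] + [10/(s^2 + 4)].
Invert each term: 5/(s - 2) ↔ 5e^(2t); 4·s/(s^2 + 4) ↔ 4cos(2t); 5·2/(s^2 + 4) ↔ 5sin(2t).

f(t) = 5*exp(2*t) + 5*sin(2*t) + 4*cos(2*t)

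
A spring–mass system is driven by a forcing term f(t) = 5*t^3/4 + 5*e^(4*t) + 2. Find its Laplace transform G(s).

G(s) = 5/(s - 4) + 2/s + 15/(2*s^4)

Apply the Laplace transform termwise.
L{2} = 2/s; (5/4)·[L{t^3} = 3!/s^4 = 6/s^4]; (5)·[L{e^(4t)} = 1/(s - 4)].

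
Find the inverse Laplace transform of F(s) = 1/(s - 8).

exp(8*t)

Since L{e^(8t)} = 1/(s - 8), the inverse is e^(8*t).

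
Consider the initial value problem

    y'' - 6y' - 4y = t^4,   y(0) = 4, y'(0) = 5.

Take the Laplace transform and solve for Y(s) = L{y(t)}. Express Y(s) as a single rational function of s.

Apply the Laplace transform to the equation.
The derivative rules (L{y''} = s^2 Y - s·y(0) - y'(0) and L{y'} = sY - y(0), with y(0) = 4, y'(0) = 5) turn the left side into (s^2 - 6*s - 4)Y - (4*s - 19).
The right side is L{t^4} = 24/s^5.
So (s^2 - 6*s - 4)Y = 24/s^5 + (4*s - 19).
Solve for Y(s) and write it as one ratio of polynomials.

Y(s) = (4*s^6 - 19*s^5 + 24)/(s^7 - 6*s^6 - 4*s^5)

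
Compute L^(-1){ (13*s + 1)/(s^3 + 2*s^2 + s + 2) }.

Factor the denominator: s^3 + 2*s^2 + s + 2 = (s + 2)*(s^2 + 1).
Partial fraction decomposition gives [-5/(s + 2)] + [5*s/(s^2 + 1)] + [3/(s^2 + 1)].
Invert each term: -5/(s + 2) ↔ -5e^(-2t); 5·s/(s^2 + 1) ↔ 5cos(t); 3·1/(s^2 + 1) ↔ 3sin(t).

3*sin(t) + 5*cos(t) - 5*exp(-2*t)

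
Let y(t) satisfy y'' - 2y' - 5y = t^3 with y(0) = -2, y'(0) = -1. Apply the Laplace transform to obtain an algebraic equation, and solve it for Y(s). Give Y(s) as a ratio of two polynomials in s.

Y(s) = (-2*s^5 + 3*s^4 + 6)/(s^6 - 2*s^5 - 5*s^4)

Laplace-transform each side.
Using L{y''} = s^2 Y - s·y(0) - y'(0) and L{y'} = sY - y(0), with y(0) = -2, y'(0) = -1, the left side becomes (s^2 - 2*s - 5)Y - (-2*s + 3).
The right side is L{t^3} = 6/s^4.
So (s^2 - 2*s - 5)Y = 6/s^4 + (-2*s + 3).
Solve for Y(s) and write it as one ratio of polynomials.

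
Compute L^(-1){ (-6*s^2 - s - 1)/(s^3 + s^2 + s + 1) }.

2*sin(t) - 3*cos(t) - 3*exp(-t)

Factor the denominator: s^3 + s^2 + s + 1 = (s + 1)*(s^2 + 1).
Partial fraction decomposition gives [-3/(s + 1)] + [-3*s/(s^2 + 1)] + [2/(s^2 + 1)].
Invert each term: -3/(s + 1) ↔ -3e^(-t); -3·s/(s^2 + 1) ↔ -3cos(t); 2·1/(s^2 + 1) ↔ 2sin(t).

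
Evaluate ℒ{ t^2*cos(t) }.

2*s*(s^2 - 3)/(s^2 + 1)^3

L{cos(t)} = s/(s^2 + 1).
Then apply L{t^2·g(t)} = (-1)^2 d^2/ds^2[G(s)] with G(s) = s/(s^2 + 1):
differentiating 2 times and applying the sign gives 2*s*(s^2 - 3)/(s^2 + 1)^3.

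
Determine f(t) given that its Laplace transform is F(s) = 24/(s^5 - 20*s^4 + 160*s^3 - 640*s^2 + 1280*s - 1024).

f(t) = t^4*exp(4*t)

Rewrite the denominator: s^5 - 20*s^4 + 160*s^3 - 640*s^2 + 1280*s - 1024 = (s - 4)^5.
The form in (s - 4) signals a first-shifting-theorem factor e^(4t).
Since L{t^4} = 4!/s^5 = 24/s^5, the inverse is t^4*e^(4*t).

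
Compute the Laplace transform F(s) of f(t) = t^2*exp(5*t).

L{e^(5t)} = 1/(s - 5).
Then apply L{t^2·g(t)} = (-1)^2 d^2/ds^2[G(s)] with G(s) = 1/(s - 5):
differentiating 2 times and applying the sign gives 2/(s - 5)^3.

F(s) = 2/(s - 5)^3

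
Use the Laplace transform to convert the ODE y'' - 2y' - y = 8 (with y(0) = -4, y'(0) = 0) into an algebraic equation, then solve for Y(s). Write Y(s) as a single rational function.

Y(s) = (-4*s^2 + 8*s + 8)/(s^3 - 2*s^2 - s)

Apply the Laplace transform to the equation.
The derivative rules (L{y''} = s^2 Y - s·y(0) - y'(0) and L{y'} = sY - y(0), with y(0) = -4, y'(0) = 0) turn the left side into (s^2 - 2*s - 1)Y - (-4*s + 8).
The right side is L{8} = 8/s.
So (s^2 - 2*s - 1)Y = 8/s + (-4*s + 8).
Isolate Y and clear denominators.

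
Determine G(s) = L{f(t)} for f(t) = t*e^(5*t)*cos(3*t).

L{cos(3t)} = s/(s^2 + 9).
Multiplying by e^(5t) shifts s → s - 5, so L{e^(5*t)*cos(3*t)} = (s - 5)/((s - 5)^2 + 9).
Then apply L{t·g(t)} = -d/ds[H(s)] with H(s) = (s - 5)/((s - 5)^2 + 9):
differentiating 1 time and applying the sign gives (s - 8)*(s - 2)/(s^2 - 10*s + 34)^2.

G(s) = (s - 8)*(s - 2)/(s^2 - 10*s + 34)^2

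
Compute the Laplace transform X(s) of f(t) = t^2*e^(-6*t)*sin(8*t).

L{sin(8t)} = 8/(s^2 + 64).
Multiplying by e^(-6t) shifts s → s + 6, so L{e^(-6*t)*sin(8*t)} = 8/((s + 6)^2 + 64).
Then apply L{t^2·g(t)} = (-1)^2 d^2/ds^2[G(s)] with G(s) = 8/((s + 6)^2 + 64):
differentiating 2 times and applying the sign gives 16*(3*s^2 + 36*s + 44)/(s^2 + 12*s + 100)^3.

X(s) = 16*(3*s^2 + 36*s + 44)/(s^2 + 12*s + 100)^3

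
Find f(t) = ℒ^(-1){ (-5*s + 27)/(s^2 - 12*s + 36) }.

f(t) = -3*t*exp(6*t) - 5*exp(6*t)

Factor the denominator: s^2 - 12*s + 36 = (s - 6)^2.
Partial fraction decomposition gives [-5/(s - 6)] + [-3/(s - 6)^2].
Invert each term: -5/(s - 6) ↔ -5e^(6t); -3/(s - 6)^2 ↔ -3t·e^(6t).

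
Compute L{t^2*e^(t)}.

2/(s - 1)^3

L{e^(t)} = 1/(s - 1).
Then apply L{t^2·g(t)} = (-1)^2 d^2/ds^2[G(s)] with G(s) = 1/(s - 1):
differentiating 2 times and applying the sign gives 2/(s - 1)^3.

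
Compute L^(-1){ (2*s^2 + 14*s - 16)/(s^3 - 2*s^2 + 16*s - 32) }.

exp(2*t) + 4*sin(4*t) + cos(4*t)

Factor the denominator: s^3 - 2*s^2 + 16*s - 32 = (s - 2)*(s^2 + 16).
Partial fraction decomposition gives [1/(s - 2)] + [s/(s^2 + 16)] + [16/(s^2 + 16)].
Invert each term: 1/(s - 2) ↔ e^(2t); 1·s/(s^2 + 16) ↔ cos(4t); 4·4/(s^2 + 16) ↔ 4sin(4t).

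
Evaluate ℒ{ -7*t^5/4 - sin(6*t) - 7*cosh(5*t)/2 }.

By linearity of the Laplace transform, transform each term separately.
(-7/2)·[L{cosh(5t)} = s/(s^2 - 25)]; (-7/4)·[L{t^5} = 5!/s^6 = 120/s^6]; (-1)·[L{sin(6t)} = 6/(s^2 + 36)].

-7*s/(2*(s^2 - 25)) - 6/(s^2 + 36) - 210/s^6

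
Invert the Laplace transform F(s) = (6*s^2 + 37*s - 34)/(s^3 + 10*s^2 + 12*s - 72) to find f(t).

f(t) = 5*t*exp(-6*t) + exp(2*t) + 5*exp(-6*t)

Factor the denominator: s^3 + 10*s^2 + 12*s - 72 = (s - 2)*(s + 6)^2.
Partial fraction decomposition gives [5/(s + 6)] + [5/(s + 6)^2] + [1/(s - 2)].
Invert each term: 5/(s + 6) ↔ 5e^(-6t); 5/(s + 6)^2 ↔ 5t·e^(-6t); 1/(s - 2) ↔ e^(2t).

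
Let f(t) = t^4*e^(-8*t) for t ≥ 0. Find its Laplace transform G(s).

L{t^4} = 4!/s^5 = 24/s^5.
By the first shifting theorem, multiplying by e^(-8t) replaces s with s + 8.

G(s) = 24/(s + 8)^5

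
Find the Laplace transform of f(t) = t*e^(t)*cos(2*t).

L{cos(2t)} = s/(s^2 + 4).
Multiplying by e^(t) shifts s → s - 1, so L{e^(t)*cos(2*t)} = (s - 1)/((s - 1)^2 + 4).
Then apply L{t·g(t)} = -d/ds[G(s)] with G(s) = (s - 1)/((s - 1)^2 + 4):
differentiating 1 time and applying the sign gives (s - 3)*(s + 1)/(s^2 - 2*s + 5)^2.

(s - 3)*(s + 1)/(s^2 - 2*s + 5)^2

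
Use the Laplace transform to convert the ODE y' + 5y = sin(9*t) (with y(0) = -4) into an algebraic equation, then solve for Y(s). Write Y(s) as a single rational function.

Transform both sides with L{·}.
With L{y'} = sY - y(0) = sY - (-4): the LHS transforms to (s + 5)Y - (-4).
The right side is L{sin(9*t)} = 9/(s^2 + 81).
So (s + 5)Y = 9/(s^2 + 81) + (-4).
Isolate Y and clear denominators.

Y(s) = (-4*s^2 - 315)/(s^3 + 5*s^2 + 81*s + 405)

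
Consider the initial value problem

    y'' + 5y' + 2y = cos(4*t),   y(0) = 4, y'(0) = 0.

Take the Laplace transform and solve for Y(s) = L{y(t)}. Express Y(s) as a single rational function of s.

Take the Laplace transform of both sides.
Using L{y''} = s^2 Y - s·y(0) - y'(0) and L{y'} = sY - y(0), with y(0) = 4, y'(0) = 0, the left side becomes (s^2 + 5*s + 2)Y - (4*s + 20).
The right side is L{cos(4*t)} = s/(s^2 + 16).
So (s^2 + 5*s + 2)Y = s/(s^2 + 16) + (4*s + 20).
Divide through and combine into a single rational function.

Y(s) = (4*s^3 + 20*s^2 + 65*s + 320)/(s^4 + 5*s^3 + 18*s^2 + 80*s + 32)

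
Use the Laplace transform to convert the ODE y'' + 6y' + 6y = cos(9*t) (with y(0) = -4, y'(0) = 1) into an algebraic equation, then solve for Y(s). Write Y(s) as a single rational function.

Apply the Laplace transform to the equation.
The derivative rules (L{y''} = s^2 Y - s·y(0) - y'(0) and L{y'} = sY - y(0), with y(0) = -4, y'(0) = 1) turn the left side into (s^2 + 6*s + 6)Y - (-4*s - 23).
The right side is L{cos(9*t)} = s/(s^2 + 81).
So (s^2 + 6*s + 6)Y = s/(s^2 + 81) + (-4*s - 23).
Solve for Y(s) and write it as one ratio of polynomials.

Y(s) = (-4*s^3 - 23*s^2 - 323*s - 1863)/(s^4 + 6*s^3 + 87*s^2 + 486*s + 486)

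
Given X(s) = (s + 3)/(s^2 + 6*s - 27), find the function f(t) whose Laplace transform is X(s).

f(t) = exp(-3*t)*cosh(6*t)

Rewrite the denominator: s^2 + 6*s - 27 = (s + 3)^2 - 36.
The form in (s + 3) signals a first-shifting-theorem factor e^(-3t).
Since L{cosh(6t)} = s/(s^2 - 36), the inverse is e^(-3*t)*cosh(6*t).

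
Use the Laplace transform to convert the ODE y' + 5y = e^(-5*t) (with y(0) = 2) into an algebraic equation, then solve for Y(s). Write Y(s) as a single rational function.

Y(s) = (2*s + 11)/(s^2 + 10*s + 25)

Laplace-transform each side.
With L{y'} = sY - y(0) = sY - 2: the LHS transforms to (s + 5)Y - (2).
The right side is L{e^(-5*t)} = 1/(s + 5).
So (s + 5)Y = 1/(s + 5) + (2).
Solve for Y(s) and write it as one ratio of polynomials.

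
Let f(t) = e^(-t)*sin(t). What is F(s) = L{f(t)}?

L{sin(t)} = 1/(s^2 + 1).
By the first shifting theorem, multiplying by e^(-t) replaces s with s + 1.

F(s) = 1/((s + 1)^2 + 1)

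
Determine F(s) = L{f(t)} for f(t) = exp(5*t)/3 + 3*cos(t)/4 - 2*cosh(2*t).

Apply the Laplace transform termwise.
(1/3)·[L{e^(5t)} = 1/(s - 5)]; (-2)·[L{cosh(2t)} = s/(s^2 - 4)]; (3/4)·[L{cos(t)} = s/(s^2 + 1)].

F(s) = 3*s/(4*(s^2 + 1)) - 2*s/(s^2 - 4) + 1/(3*(s - 5))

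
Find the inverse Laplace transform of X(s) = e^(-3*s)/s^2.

The factor e^(-3s) signals a time shift by c = 3 (second shifting theorem).
L{t} = 1!/s^2 = 1/s^2, so L^-1{s^(-2)} = t.
Hence the inverse is u(t - 3) times that function evaluated at t - 3.

Heaviside(t - 3)*(t - 3)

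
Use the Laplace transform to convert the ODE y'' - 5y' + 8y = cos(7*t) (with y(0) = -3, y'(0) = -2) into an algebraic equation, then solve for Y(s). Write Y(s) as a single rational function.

Laplace-transform each side.
The derivative rules (L{y''} = s^2 Y - s·y(0) - y'(0) and L{y'} = sY - y(0), with y(0) = -3, y'(0) = -2) turn the left side into (s^2 - 5*s + 8)Y - (-3*s + 13).
The right side is L{cos(7*t)} = s/(s^2 + 49).
So (s^2 - 5*s + 8)Y = s/(s^2 + 49) + (-3*s + 13).
Isolate Y and clear denominators.

Y(s) = (-3*s^3 + 13*s^2 - 146*s + 637)/(s^4 - 5*s^3 + 57*s^2 - 245*s + 392)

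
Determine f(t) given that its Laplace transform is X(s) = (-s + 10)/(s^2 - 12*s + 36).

Factor the denominator: s^2 - 12*s + 36 = (s - 6)^2.
Partial fraction decomposition gives [-1/(s - 6)] + [4/(s - 6)^2].
Invert each term: -1/(s - 6) ↔ -e^(6t); 4/(s - 6)^2 ↔ 4t·e^(6t).

f(t) = 4*t*exp(6*t) - exp(6*t)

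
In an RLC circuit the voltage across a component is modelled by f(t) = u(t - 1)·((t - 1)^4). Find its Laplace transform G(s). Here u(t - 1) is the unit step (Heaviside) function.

By the second shifting theorem, L{u(t - c)·g(t - c)} = e^(-cs)·H(s) with c = 1 and H(s) = L{g(t)}.
L{t^4} = 4!/s^5 = 24/s^5.

G(s) = 24*exp(-s)/s^5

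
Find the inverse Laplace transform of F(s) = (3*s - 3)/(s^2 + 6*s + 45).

Complete the square in the denominator: s^2 + 6*s + 45 = (s + 3)^2 + 6^2.
Split the numerator to match: 3*s - 3 = 3·(s + 3) - 2·6.
Invert each term: 3·(s + 3)/((s + 3)^2 + 36) ↔ 3e^(-3t)cos(6t); -2·6/((s + 3)^2 + 36) ↔ -2e^(-3t)sin(6t).

-2*exp(-3*t)*sin(6*t) + 3*exp(-3*t)*cos(6*t)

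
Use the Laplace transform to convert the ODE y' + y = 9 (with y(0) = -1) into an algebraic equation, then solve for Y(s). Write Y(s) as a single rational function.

Take the Laplace transform of both sides.
The derivative rules (L{y'} = sY - y(0) = sY - (-1)) turn the left side into (s + 1)Y - (-1).
The right side is L{9} = 9/s.
So (s + 1)Y = 9/s + (-1).
Isolate Y and clear denominators.

Y(s) = (-s + 9)/(s^2 + s)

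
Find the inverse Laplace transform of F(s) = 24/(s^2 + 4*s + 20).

Rewrite the denominator: s^2 + 4*s + 20 = (s + 2)^2 + 16.
The form in (s + 2) signals a first-shifting-theorem factor e^(-2t).
Since L{sin(4t)} = 4/(s^2 + 16), the inverse is exp(-2*t)*sin(4*t), scaled by 6.

6*exp(-2*t)*sin(4*t)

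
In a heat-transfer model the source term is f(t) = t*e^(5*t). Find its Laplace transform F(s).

L{e^(5t)} = 1/(s - 5).
Then apply L{t·g(t)} = -d/ds[G(s)] with G(s) = 1/(s - 5):
differentiating 1 time and applying the sign gives (s - 5)^(-2).

F(s) = (s - 5)^(-2)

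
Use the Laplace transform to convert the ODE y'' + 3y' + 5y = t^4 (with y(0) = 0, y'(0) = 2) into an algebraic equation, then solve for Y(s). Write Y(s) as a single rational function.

Y(s) = (2*s^5 + 24)/(s^7 + 3*s^6 + 5*s^5)

Transform both sides with L{·}.
With L{y''} = s^2 Y - s·y(0) - y'(0) and L{y'} = sY - y(0), with y(0) = 0, y'(0) = 2: the LHS transforms to (s^2 + 3*s + 5)Y - (2).
The right side is L{t^4} = 24/s^5.
So (s^2 + 3*s + 5)Y = 24/s^5 + (2).
Solve for Y(s) and write it as one ratio of polynomials.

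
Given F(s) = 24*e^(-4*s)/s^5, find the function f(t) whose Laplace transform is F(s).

The factor e^(-4s) signals a time shift by c = 4 (second shifting theorem).
L{t^4} = 4!/s^5 = 24/s^5, so L^-1{24/s^5} = t^4.
Hence the inverse is u(t - 4) times that function evaluated at t - 4.

f(t) = Heaviside(t - 4)*((t - 4)^4)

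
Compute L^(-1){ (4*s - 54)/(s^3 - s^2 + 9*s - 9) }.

-5*exp(t) + 3*sin(3*t) + 5*cos(3*t)

Factor the denominator: s^3 - s^2 + 9*s - 9 = (s - 1)*(s^2 + 9).
Partial fraction decomposition gives [-5/(s - 1)] + [5*s/(s^2 + 9)] + [9/(s^2 + 9)].
Invert each term: -5/(s - 1) ↔ -5e^(t); 5·s/(s^2 + 9) ↔ 5cos(3t); 3·3/(s^2 + 9) ↔ 3sin(3t).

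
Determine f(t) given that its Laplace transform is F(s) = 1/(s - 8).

f(t) = exp(8*t)

Since L{e^(8t)} = 1/(s - 8), the inverse is e^(8*t).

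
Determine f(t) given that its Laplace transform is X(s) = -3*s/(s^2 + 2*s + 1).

Factor the denominator: s^2 + 2*s + 1 = (s + 1)^2.
Partial fraction decomposition gives [-3/(s + 1)] + [3/(s + 1)^2].
Invert each term: -3/(s + 1) ↔ -3e^(-t); 3/(s + 1)^2 ↔ 3t·e^(-t).

f(t) = 3*t*exp(-t) - 3*exp(-t)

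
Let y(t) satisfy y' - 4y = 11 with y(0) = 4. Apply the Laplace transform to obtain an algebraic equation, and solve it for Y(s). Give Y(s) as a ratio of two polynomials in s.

Take the Laplace transform of both sides.
Using L{y'} = sY - y(0) = sY - 4, the left side becomes (s - 4)Y - (4).
The right side is L{11} = 11/s.
So (s - 4)Y = 11/s + (4).
Isolate Y and clear denominators.

Y(s) = (4*s + 11)/(s^2 - 4*s)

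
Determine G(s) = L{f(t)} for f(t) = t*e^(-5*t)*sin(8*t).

L{sin(8t)} = 8/(s^2 + 64).
Multiplying by e^(-5t) shifts s → s + 5, so L{e^(-5*t)*sin(8*t)} = 8/((s + 5)^2 + 64).
Then apply L{t·g(t)} = -d/ds[H(s)] with H(s) = 8/((s + 5)^2 + 64):
differentiating 1 time and applying the sign gives 16*(s + 5)/(s^2 + 10*s + 89)^2.

G(s) = 16*(s + 5)/(s^2 + 10*s + 89)^2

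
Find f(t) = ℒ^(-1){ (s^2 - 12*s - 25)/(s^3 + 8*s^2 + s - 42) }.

f(t) = -exp(2*t) - exp(-3*t) + 3*exp(-7*t)

Factor the denominator: s^3 + 8*s^2 + s - 42 = (s - 2)*(s + 3)*(s + 7).
Partial fraction decomposition gives [3/(s + 7)] + [-1/(s - 2)] + [-1/(s + 3)].
Invert each term: 3/(s + 7) ↔ 3e^(-7t); -1/(s - 2) ↔ -e^(2t); -1/(s + 3) ↔ -e^(-3t).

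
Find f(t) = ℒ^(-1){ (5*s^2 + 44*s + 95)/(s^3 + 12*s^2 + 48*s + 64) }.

Factor the denominator: s^3 + 12*s^2 + 48*s + 64 = (s + 4)^3.
Partial fraction decomposition gives [5/(s + 4)] + [4/(s + 4)^2] + [-1/(s + 4)^3].
Invert each term: 5/(s + 4) ↔ 5e^(-4t); 4/(s + 4)^2 ↔ 4t·e^(-4t); -1/(s + 4)^3 ↔ (-1/2)t^2·e^(-4t).

f(t) = -t^2*exp(-4*t)/2 + 4*t*exp(-4*t) + 5*exp(-4*t)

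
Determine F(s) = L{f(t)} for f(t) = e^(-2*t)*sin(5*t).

F(s) = 5/((s + 2)^2 + 25)

L{sin(5t)} = 5/(s^2 + 25).
By the first shifting theorem, multiplying by e^(-2t) replaces s with s + 2.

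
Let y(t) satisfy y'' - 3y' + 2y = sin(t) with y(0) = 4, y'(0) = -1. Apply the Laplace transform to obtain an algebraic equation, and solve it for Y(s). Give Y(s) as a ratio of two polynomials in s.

Y(s) = (4*s^3 - 13*s^2 + 4*s - 12)/(s^4 - 3*s^3 + 3*s^2 - 3*s + 2)

Transform both sides with L{·}.
With L{y''} = s^2 Y - s·y(0) - y'(0) and L{y'} = sY - y(0), with y(0) = 4, y'(0) = -1: the LHS transforms to (s^2 - 3*s + 2)Y - (4*s - 13).
The right side is L{sin(t)} = 1/(s^2 + 1).
So (s^2 - 3*s + 2)Y = 1/(s^2 + 1) + (4*s - 13).
Solve for Y(s) and write it as one ratio of polynomials.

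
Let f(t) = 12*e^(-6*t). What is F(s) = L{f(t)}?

F(s) = 12/(s + 6)

L{12} = 12/s.
By the first shifting theorem, multiplying by e^(-6t) replaces s with s + 6.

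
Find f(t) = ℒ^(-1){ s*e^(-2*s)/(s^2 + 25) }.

f(t) = Heaviside(t - 2)*(cos(5*t - 10))

The factor e^(-2s) signals a time shift by c = 2 (second shifting theorem).
L{cos(5t)} = s/(s^2 + 25), so L^-1{s/(s^2 + 25)} = cos(5*t).
Hence the inverse is u(t - 2) times that function evaluated at t - 2.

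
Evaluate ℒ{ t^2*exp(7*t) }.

2/(s - 7)^3

L{e^(7t)} = 1/(s - 7).
Then apply L{t^2·g(t)} = (-1)^2 d^2/ds^2[G(s)] with G(s) = 1/(s - 7):
differentiating 2 times and applying the sign gives 2/(s - 7)^3.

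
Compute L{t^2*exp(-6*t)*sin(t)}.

L{sin(t)} = 1/(s^2 + 1).
Multiplying by e^(-6t) shifts s → s + 6, so L{exp(-6*t)*sin(t)} = 1/((s + 6)^2 + 1).
Then apply L{t^2·g(t)} = (-1)^2 d^2/ds^2[H(s)] with H(s) = 1/((s + 6)^2 + 1):
differentiating 2 times and applying the sign gives 2*(3*s^2 + 36*s + 107)/(s^2 + 12*s + 37)^3.

2*(3*s^2 + 36*s + 107)/(s^2 + 12*s + 37)^3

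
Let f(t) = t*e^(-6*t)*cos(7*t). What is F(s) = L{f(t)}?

F(s) = (s - 1)*(s + 13)/(s^2 + 12*s + 85)^2

L{cos(7t)} = s/(s^2 + 49).
Multiplying by e^(-6t) shifts s → s + 6, so L{e^(-6*t)*cos(7*t)} = (s + 6)/((s + 6)^2 + 49).
Then apply L{t·g(t)} = -d/ds[G(s)] with G(s) = (s + 6)/((s + 6)^2 + 49):
differentiating 1 time and applying the sign gives (s - 1)*(s + 13)/(s^2 + 12*s + 85)^2.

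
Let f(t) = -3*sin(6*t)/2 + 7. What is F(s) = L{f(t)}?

F(s) = -9/(s^2 + 36) + 7/s

Apply the Laplace transform termwise.
L{7} = 7/s; (-3/2)·[L{sin(6t)} = 6/(s^2 + 36)].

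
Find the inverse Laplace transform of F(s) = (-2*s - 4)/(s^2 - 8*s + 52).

-2*exp(4*t)*sin(6*t) - 2*exp(4*t)*cos(6*t)

Complete the square in the denominator: s^2 - 8*s + 52 = (s - 4)^2 + 6^2.
Split the numerator to match: -2*s - 4 = -2·(s - 4) - 2·6.
Invert each term: -2·(s - 4)/((s - 4)^2 + 36) ↔ -2e^(4t)cos(6t); -2·6/((s - 4)^2 + 36) ↔ -2e^(4t)sin(6t).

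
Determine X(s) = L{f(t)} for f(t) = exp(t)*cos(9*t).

L{cos(9t)} = s/(s^2 + 81).
By the first shifting theorem, multiplying by e^(t) replaces s with s - 1.

X(s) = (s - 1)/((s - 1)^2 + 81)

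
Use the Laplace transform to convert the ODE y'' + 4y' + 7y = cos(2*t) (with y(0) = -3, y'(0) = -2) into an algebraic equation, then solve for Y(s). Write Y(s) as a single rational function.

Y(s) = (-3*s^3 - 14*s^2 - 11*s - 56)/(s^4 + 4*s^3 + 11*s^2 + 16*s + 28)

Apply the Laplace transform to the equation.
With L{y''} = s^2 Y - s·y(0) - y'(0) and L{y'} = sY - y(0), with y(0) = -3, y'(0) = -2: the LHS transforms to (s^2 + 4*s + 7)Y - (-3*s - 14).
The right side is L{cos(2*t)} = s/(s^2 + 4).
So (s^2 + 4*s + 7)Y = s/(s^2 + 4) + (-3*s - 14).
Divide through and combine into a single rational function.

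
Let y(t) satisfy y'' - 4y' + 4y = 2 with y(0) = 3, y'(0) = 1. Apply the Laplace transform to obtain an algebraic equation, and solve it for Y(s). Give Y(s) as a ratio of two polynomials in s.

Y(s) = (3*s^2 - 11*s + 2)/(s^3 - 4*s^2 + 4*s)

Laplace-transform each side.
The derivative rules (L{y''} = s^2 Y - s·y(0) - y'(0) and L{y'} = sY - y(0), with y(0) = 3, y'(0) = 1) turn the left side into (s^2 - 4*s + 4)Y - (3*s - 11).
The right side is L{2} = 2/s.
So (s^2 - 4*s + 4)Y = 2/s + (3*s - 11).
Solve for Y(s) and write it as one ratio of polynomials.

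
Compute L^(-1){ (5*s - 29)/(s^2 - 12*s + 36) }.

Factor the denominator: s^2 - 12*s + 36 = (s - 6)^2.
Partial fraction decomposition gives [5/(s - 6)] + [(s - 6)^(-2)].
Invert each term: 5/(s - 6) ↔ 5e^(6t); 1/(s - 6)^2 ↔ t·e^(6t).

t*exp(6*t) + 5*exp(6*t)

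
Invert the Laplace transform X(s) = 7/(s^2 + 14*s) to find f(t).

Rewrite the denominator: s^2 + 14*s = (s + 7)^2 - 49.
The form in (s + 7) signals a first-shifting-theorem factor e^(-7t).
Since L{sinh(7t)} = 7/(s^2 - 49), the inverse is exp(-7*t)*sinh(7*t).

f(t) = exp(-7*t)*sinh(7*t)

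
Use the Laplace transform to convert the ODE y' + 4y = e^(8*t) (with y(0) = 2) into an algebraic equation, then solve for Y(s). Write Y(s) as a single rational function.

Y(s) = (2*s - 15)/(s^2 - 4*s - 32)

Take the Laplace transform of both sides.
The derivative rules (L{y'} = sY - y(0) = sY - 2) turn the left side into (s + 4)Y - (2).
The right side is L{e^(8*t)} = 1/(s - 8).
So (s + 4)Y = 1/(s - 8) + (2).
Solve for Y(s) and write it as one ratio of polynomials.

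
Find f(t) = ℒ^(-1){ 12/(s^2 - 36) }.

Since L{sinh(6t)} = 6/(s^2 - 36), the inverse is sinh(6*t), scaled by 2.

f(t) = 2*sinh(6*t)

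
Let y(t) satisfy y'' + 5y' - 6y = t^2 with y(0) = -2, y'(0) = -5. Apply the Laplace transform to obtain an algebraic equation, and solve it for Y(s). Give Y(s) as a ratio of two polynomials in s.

Y(s) = (-2*s^4 - 15*s^3 + 2)/(s^5 + 5*s^4 - 6*s^3)

Transform both sides with L{·}.
With L{y''} = s^2 Y - s·y(0) - y'(0) and L{y'} = sY - y(0), with y(0) = -2, y'(0) = -5: the LHS transforms to (s^2 + 5*s - 6)Y - (-2*s - 15).
The right side is L{t^2} = 2/s^3.
So (s^2 + 5*s - 6)Y = 2/s^3 + (-2*s - 15).
Solve for Y(s) and write it as one ratio of polynomials.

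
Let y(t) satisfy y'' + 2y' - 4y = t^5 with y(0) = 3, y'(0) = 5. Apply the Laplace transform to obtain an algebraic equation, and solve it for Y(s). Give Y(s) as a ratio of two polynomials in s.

Laplace-transform each side.
The derivative rules (L{y''} = s^2 Y - s·y(0) - y'(0) and L{y'} = sY - y(0), with y(0) = 3, y'(0) = 5) turn the left side into (s^2 + 2*s - 4)Y - (3*s + 11).
The right side is L{t^5} = 120/s^6.
So (s^2 + 2*s - 4)Y = 120/s^6 + (3*s + 11).
Divide through and combine into a single rational function.

Y(s) = (3*s^7 + 11*s^6 + 120)/(s^8 + 2*s^7 - 4*s^6)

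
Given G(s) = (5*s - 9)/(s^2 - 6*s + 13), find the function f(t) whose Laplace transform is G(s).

f(t) = 3*exp(3*t)*sin(2*t) + 5*exp(3*t)*cos(2*t)

Complete the square in the denominator: s^2 - 6*s + 13 = (s - 3)^2 + 2^2.
Split the numerator to match: 5*s - 9 = 5·(s - 3) + 3·2.
Invert each term: 5·(s - 3)/((s - 3)^2 + 4) ↔ 5e^(3t)cos(2t); 3·2/((s - 3)^2 + 4) ↔ 3e^(3t)sin(2t).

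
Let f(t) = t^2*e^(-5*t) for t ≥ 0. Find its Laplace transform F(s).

L{e^(-5t)} = 1/(s + 5).
Then apply L{t^2·g(t)} = (-1)^2 d^2/ds^2[G(s)] with G(s) = 1/(s + 5):
differentiating 2 times and applying the sign gives 2/(s + 5)^3.

F(s) = 2/(s + 5)^3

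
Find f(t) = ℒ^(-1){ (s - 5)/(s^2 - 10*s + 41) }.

Rewrite the denominator: s^2 - 10*s + 41 = (s - 5)^2 + 16.
The form in (s - 5) signals a first-shifting-theorem factor e^(5t).
Since L{cos(4t)} = s/(s^2 + 16), the inverse is e^(5*t)*cos(4*t).

f(t) = exp(5*t)*cos(4*t)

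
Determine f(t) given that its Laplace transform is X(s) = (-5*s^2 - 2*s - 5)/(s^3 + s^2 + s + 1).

Factor the denominator: s^3 + s^2 + s + 1 = (s + 1)*(s^2 + 1).
Partial fraction decomposition gives [-4/(s + 1)] + [-s/(s^2 + 1)] + [-1/(s^2 + 1)].
Invert each term: -4/(s + 1) ↔ -4e^(-t); -1·s/(s^2 + 1) ↔ -cos(t); -1·1/(s^2 + 1) ↔ -sin(t).

f(t) = -sin(t) - cos(t) - 4*exp(-t)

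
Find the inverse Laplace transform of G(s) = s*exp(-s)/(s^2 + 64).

The factor e^(-s) signals a time shift by c = 1 (second shifting theorem).
L{cos(8t)} = s/(s^2 + 64), so L^-1{s/(s^2 + 64)} = cos(8*t).
Hence the inverse is u(t - 1) times that function evaluated at t - 1.

Heaviside(t - 1)*(cos(8*t - 8))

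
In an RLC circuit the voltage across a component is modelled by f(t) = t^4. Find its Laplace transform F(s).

F(s) = 24/s^5

L{t^4} = 4!/s^5 = 24/s^5.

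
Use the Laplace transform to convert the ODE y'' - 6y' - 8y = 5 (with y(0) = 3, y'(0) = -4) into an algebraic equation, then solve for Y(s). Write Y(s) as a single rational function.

Transform both sides with L{·}.
With L{y''} = s^2 Y - s·y(0) - y'(0) and L{y'} = sY - y(0), with y(0) = 3, y'(0) = -4: the LHS transforms to (s^2 - 6*s - 8)Y - (3*s - 22).
The right side is L{5} = 5/s.
So (s^2 - 6*s - 8)Y = 5/s + (3*s - 22).
Solve for Y(s) and write it as one ratio of polynomials.

Y(s) = (3*s^2 - 22*s + 5)/(s^3 - 6*s^2 - 8*s)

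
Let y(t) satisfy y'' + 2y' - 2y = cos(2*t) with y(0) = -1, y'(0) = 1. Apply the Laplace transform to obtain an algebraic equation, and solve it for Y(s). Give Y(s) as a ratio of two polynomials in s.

Laplace-transform each side.
The derivative rules (L{y''} = s^2 Y - s·y(0) - y'(0) and L{y'} = sY - y(0), with y(0) = -1, y'(0) = 1) turn the left side into (s^2 + 2*s - 2)Y - (-s - 1).
The right side is L{cos(2*t)} = s/(s^2 + 4).
So (s^2 + 2*s - 2)Y = s/(s^2 + 4) + (-s - 1).
Isolate Y and clear denominators.

Y(s) = (-s^3 - s^2 - 3*s - 4)/(s^4 + 2*s^3 + 2*s^2 + 8*s - 8)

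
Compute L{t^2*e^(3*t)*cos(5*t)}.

2*(s - 3)*(s^2 - 6*s - 66)/(s^2 - 6*s + 34)^3

L{cos(5t)} = s/(s^2 + 25).
Multiplying by e^(3t) shifts s → s - 3, so L{e^(3*t)*cos(5*t)} = (s - 3)/((s - 3)^2 + 25).
Then apply L{t^2·g(t)} = (-1)^2 d^2/ds^2[G(s)] with G(s) = (s - 3)/((s - 3)^2 + 25):
differentiating 2 times and applying the sign gives 2*(s - 3)*(s^2 - 6*s - 66)/(s^2 - 6*s + 34)^3.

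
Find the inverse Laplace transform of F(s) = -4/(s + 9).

-4*exp(-9*t)

Since L{e^(-9t)} = 1/(s + 9), the inverse is e^(-9*t), scaled by -4.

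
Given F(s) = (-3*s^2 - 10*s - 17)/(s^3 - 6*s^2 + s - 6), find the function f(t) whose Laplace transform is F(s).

Factor the denominator: s^3 - 6*s^2 + s - 6 = (s - 6)*(s^2 + 1).
Partial fraction decomposition gives [-5/(s - 6)] + [2*s/(s^2 + 1)] + [2/(s^2 + 1)].
Invert each term: -5/(s - 6) ↔ -5e^(6t); 2·s/(s^2 + 1) ↔ 2cos(t); 2·1/(s^2 + 1) ↔ 2sin(t).

f(t) = -5*exp(6*t) + 2*sin(t) + 2*cos(t)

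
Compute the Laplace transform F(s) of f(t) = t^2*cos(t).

L{cos(t)} = s/(s^2 + 1).
Then apply L{t^2·g(t)} = (-1)^2 d^2/ds^2[G(s)] with G(s) = s/(s^2 + 1):
differentiating 2 times and applying the sign gives 2*s*(s^2 - 3)/(s^2 + 1)^3.

F(s) = 2*s*(s^2 - 3)/(s^2 + 1)^3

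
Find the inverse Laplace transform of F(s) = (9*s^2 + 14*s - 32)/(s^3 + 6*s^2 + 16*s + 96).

-4*sin(4*t) + 5*cos(4*t) + 4*exp(-6*t)

Factor the denominator: s^3 + 6*s^2 + 16*s + 96 = (s + 6)*(s^2 + 16).
Partial fraction decomposition gives [4/(s + 6)] + [5*s/(s^2 + 16)] + [-16/(s^2 + 16)].
Invert each term: 4/(s + 6) ↔ 4e^(-6t); 5·s/(s^2 + 16) ↔ 5cos(4t); -4·4/(s^2 + 16) ↔ -4sin(4t).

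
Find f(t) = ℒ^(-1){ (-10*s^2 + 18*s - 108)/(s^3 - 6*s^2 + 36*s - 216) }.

f(t) = -5*exp(6*t) - 2*sin(6*t) - 5*cos(6*t)

Factor the denominator: s^3 - 6*s^2 + 36*s - 216 = (s - 6)*(s^2 + 36).
Partial fraction decomposition gives [-5/(s - 6)] + [-5*s/(s^2 + 36)] + [-12/(s^2 + 36)].
Invert each term: -5/(s - 6) ↔ -5e^(6t); -5·s/(s^2 + 36) ↔ -5cos(6t); -2·6/(s^2 + 36) ↔ -2sin(6t).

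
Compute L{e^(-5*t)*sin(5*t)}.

5/((s + 5)^2 + 25)

L{sin(5t)} = 5/(s^2 + 25).
By the first shifting theorem, multiplying by e^(-5t) replaces s with s + 5.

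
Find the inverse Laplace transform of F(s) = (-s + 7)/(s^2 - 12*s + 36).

t*exp(6*t) - exp(6*t)

Factor the denominator: s^2 - 12*s + 36 = (s - 6)^2.
Partial fraction decomposition gives [-1/(s - 6)] + [(s - 6)^(-2)].
Invert each term: -1/(s - 6) ↔ -e^(6t); 1/(s - 6)^2 ↔ t·e^(6t).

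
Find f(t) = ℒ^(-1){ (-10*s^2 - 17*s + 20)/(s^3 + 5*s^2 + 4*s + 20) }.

Factor the denominator: s^3 + 5*s^2 + 4*s + 20 = (s + 5)*(s^2 + 4).
Partial fraction decomposition gives [-5/(s + 5)] + [-5*s/(s^2 + 4)] + [8/(s^2 + 4)].
Invert each term: -5/(s + 5) ↔ -5e^(-5t); -5·s/(s^2 + 4) ↔ -5cos(2t); 4·2/(s^2 + 4) ↔ 4sin(2t).

f(t) = 4*sin(2*t) - 5*cos(2*t) - 5*exp(-5*t)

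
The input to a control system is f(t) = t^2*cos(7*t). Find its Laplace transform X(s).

L{cos(7t)} = s/(s^2 + 49).
Then apply L{t^2·g(t)} = (-1)^2 d^2/ds^2[G(s)] with G(s) = s/(s^2 + 49):
differentiating 2 times and applying the sign gives 2*s*(s^2 - 147)/(s^2 + 49)^3.

X(s) = 2*s*(s^2 - 147)/(s^2 + 49)^3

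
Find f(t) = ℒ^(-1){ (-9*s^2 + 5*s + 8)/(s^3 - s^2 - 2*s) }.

f(t) = -3*exp(2*t) - 4 - 2*exp(-t)

Factor the denominator: s^3 - s^2 - 2*s = s*(s - 2)*(s + 1).
Partial fraction decomposition gives [-4/s] + [-3/(s - 2)] + [-2/(s + 1)].
Invert each term: -4/(s - 0) ↔ -4e^(0t); -3/(s - 2) ↔ -3e^(2t); -2/(s + 1) ↔ -2e^(-t).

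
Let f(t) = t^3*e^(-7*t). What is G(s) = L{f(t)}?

L{t^3} = 3!/s^4 = 6/s^4.
By the first shifting theorem, multiplying by e^(-7t) replaces s with s + 7.

G(s) = 6/(s + 7)^4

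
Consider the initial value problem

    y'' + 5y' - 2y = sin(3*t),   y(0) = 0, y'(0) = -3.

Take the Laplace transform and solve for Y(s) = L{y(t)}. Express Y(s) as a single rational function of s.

Apply the Laplace transform to the equation.
Using L{y''} = s^2 Y - s·y(0) - y'(0) and L{y'} = sY - y(0), with y(0) = 0, y'(0) = -3, the left side becomes (s^2 + 5*s - 2)Y - (-3).
The right side is L{sin(3*t)} = 3/(s^2 + 9).
So (s^2 + 5*s - 2)Y = 3/(s^2 + 9) + (-3).
Isolate Y and clear denominators.

Y(s) = (-3*s^2 - 24)/(s^4 + 5*s^3 + 7*s^2 + 45*s - 18)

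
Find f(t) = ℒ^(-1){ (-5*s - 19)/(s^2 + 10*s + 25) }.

Factor the denominator: s^2 + 10*s + 25 = (s + 5)^2.
Partial fraction decomposition gives [-5/(s + 5)] + [6/(s + 5)^2].
Invert each term: -5/(s + 5) ↔ -5e^(-5t); 6/(s + 5)^2 ↔ 6t·e^(-5t).

f(t) = 6*t*exp(-5*t) - 5*exp(-5*t)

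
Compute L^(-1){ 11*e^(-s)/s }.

Heaviside(t - 1)*(11)

The factor e^(-s) signals a time shift by c = 1 (second shifting theorem).
L{11} = 11/s, so L^-1{11/s} = 11.
Hence the inverse is u(t - 1) times that function evaluated at t - 1.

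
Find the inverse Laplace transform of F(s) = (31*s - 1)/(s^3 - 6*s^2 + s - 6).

5*exp(6*t) + sin(t) - 5*cos(t)

Factor the denominator: s^3 - 6*s^2 + s - 6 = (s - 6)*(s^2 + 1).
Partial fraction decomposition gives [5/(s - 6)] + [-5*s/(s^2 + 1)] + [1/(s^2 + 1)].
Invert each term: 5/(s - 6) ↔ 5e^(6t); -5·s/(s^2 + 1) ↔ -5cos(t); 1·1/(s^2 + 1) ↔ sin(t).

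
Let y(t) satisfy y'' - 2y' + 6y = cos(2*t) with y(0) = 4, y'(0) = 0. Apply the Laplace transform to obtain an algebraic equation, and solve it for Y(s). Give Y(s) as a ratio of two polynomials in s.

Y(s) = (4*s^3 - 8*s^2 + 17*s - 32)/(s^4 - 2*s^3 + 10*s^2 - 8*s + 24)

Take the Laplace transform of both sides.
Using L{y''} = s^2 Y - s·y(0) - y'(0) and L{y'} = sY - y(0), with y(0) = 4, y'(0) = 0, the left side becomes (s^2 - 2*s + 6)Y - (4*s - 8).
The right side is L{cos(2*t)} = s/(s^2 + 4).
So (s^2 - 2*s + 6)Y = s/(s^2 + 4) + (4*s - 8).
Isolate Y and clear denominators.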